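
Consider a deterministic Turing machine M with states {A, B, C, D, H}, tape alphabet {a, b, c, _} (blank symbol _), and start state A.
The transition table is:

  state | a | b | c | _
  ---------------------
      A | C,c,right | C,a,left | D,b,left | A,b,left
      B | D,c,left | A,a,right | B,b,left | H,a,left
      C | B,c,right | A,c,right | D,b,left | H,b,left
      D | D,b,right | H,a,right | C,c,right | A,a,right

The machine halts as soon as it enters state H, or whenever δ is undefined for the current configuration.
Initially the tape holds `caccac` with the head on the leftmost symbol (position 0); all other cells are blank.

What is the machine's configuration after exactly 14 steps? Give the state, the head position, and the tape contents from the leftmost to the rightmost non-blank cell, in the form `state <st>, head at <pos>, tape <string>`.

A | _[c]accac   read c → write b, move left, go to D
D | [_]baccac   read _ → write a, move right, go to A
A | a[b]accac   read b → write a, move left, go to C
C | [a]aaccac   read a → write c, move right, go to B
B | c[a]accac   read a → write c, move left, go to D
D | [c]caccac   read c → write c, move right, go to C
C | c[c]accac   read c → write b, move left, go to D
D | [c]baccac   read c → write c, move right, go to C
C | c[b]accac   read b → write c, move right, go to A
A | cc[a]ccac   read a → write c, move right, go to C
C | ccc[c]cac   read c → write b, move left, go to D
D | cc[c]bcac   read c → write c, move right, go to C
C | ccc[b]cac   read b → write c, move right, go to A
A | cccc[c]ac   read c → write b, move left, go to D
D | ccc[c]bac
After 14 steps: state D, head at 2, tape ccccbac.

state D, head at 2, tape ccccbac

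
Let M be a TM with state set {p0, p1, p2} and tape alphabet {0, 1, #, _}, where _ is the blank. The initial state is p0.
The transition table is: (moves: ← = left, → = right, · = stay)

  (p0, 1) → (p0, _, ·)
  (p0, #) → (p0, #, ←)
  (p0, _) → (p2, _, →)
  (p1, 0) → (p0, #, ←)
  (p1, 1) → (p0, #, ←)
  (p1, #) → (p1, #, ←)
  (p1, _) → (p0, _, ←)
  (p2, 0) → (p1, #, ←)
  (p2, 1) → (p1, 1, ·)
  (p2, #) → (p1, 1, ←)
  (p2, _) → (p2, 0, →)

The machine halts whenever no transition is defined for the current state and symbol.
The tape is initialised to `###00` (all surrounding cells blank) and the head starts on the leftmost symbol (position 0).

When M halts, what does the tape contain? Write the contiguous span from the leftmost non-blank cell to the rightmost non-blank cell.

state=p0 head=0 tape=__[#]##00   (p0,#)→(p0,#,←)
state=p0 head=-1 tape=_[_]###00   (p0,_)→(p2,_,→)
state=p2 head=0 tape=__[#]##00   (p2,#)→(p1,1,←)
state=p1 head=-1 tape=_[_]1##00   (p1,_)→(p0,_,←)
state=p0 head=-2 tape=[_]_1##00   (p0,_)→(p2,_,→)
state=p2 head=-1 tape=_[_]1##00   (p2,_)→(p2,0,→)
state=p2 head=0 tape=_0[1]##00   (p2,1)→(p1,1,·)
state=p1 head=0 tape=_0[1]##00   (p1,1)→(p0,#,←)
state=p0 head=-1 tape=_[0]###00
The non-blank tape span at halt is 0###00.

0###00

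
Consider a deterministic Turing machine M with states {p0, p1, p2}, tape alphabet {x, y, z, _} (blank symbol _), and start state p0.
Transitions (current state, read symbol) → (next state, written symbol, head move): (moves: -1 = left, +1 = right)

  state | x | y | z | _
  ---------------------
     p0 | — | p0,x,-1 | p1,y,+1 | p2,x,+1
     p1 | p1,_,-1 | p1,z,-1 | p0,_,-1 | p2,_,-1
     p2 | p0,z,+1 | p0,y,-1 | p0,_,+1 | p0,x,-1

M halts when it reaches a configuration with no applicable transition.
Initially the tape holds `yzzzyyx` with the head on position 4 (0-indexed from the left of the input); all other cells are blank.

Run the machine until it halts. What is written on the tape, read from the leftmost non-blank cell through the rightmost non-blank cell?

state=p0 head=4 tape=____yzzz[y]yx   (p0,y)→(p0,x,-1)
state=p0 head=3 tape=____yzz[z]xyx   (p0,z)→(p1,y,+1)
state=p1 head=4 tape=____yzzy[x]yx   (p1,x)→(p1,_,-1)
state=p1 head=3 tape=____yzz[y]_yx   (p1,y)→(p1,z,-1)
state=p1 head=2 tape=____yz[z]z_yx   (p1,z)→(p0,_,-1)
state=p0 head=1 tape=____y[z]_z_yx   (p0,z)→(p1,y,+1)
state=p1 head=2 tape=____yy[_]z_yx   (p1,_)→(p2,_,-1)
state=p2 head=1 tape=____y[y]_z_yx   (p2,y)→(p0,y,-1)
state=p0 head=0 tape=____[y]y_z_yx   (p0,y)→(p0,x,-1)
state=p0 head=-1 tape=___[_]xy_z_yx   (p0,_)→(p2,x,+1)
state=p2 head=0 tape=___x[x]y_z_yx   (p2,x)→(p0,z,+1)
state=p0 head=1 tape=___xz[y]_z_yx   (p0,y)→(p0,x,-1)
state=p0 head=0 tape=___x[z]x_z_yx   (p0,z)→(p1,y,+1)
state=p1 head=1 tape=___xy[x]_z_yx   (p1,x)→(p1,_,-1)
state=p1 head=0 tape=___x[y]__z_yx   (p1,y)→(p1,z,-1)
state=p1 head=-1 tape=___[x]z__z_yx   (p1,x)→(p1,_,-1)
state=p1 head=-2 tape=__[_]_z__z_yx   (p1,_)→(p2,_,-1)
state=p2 head=-3 tape=_[_]__z__z_yx   (p2,_)→(p0,x,-1)
state=p0 head=-4 tape=[_]x__z__z_yx   (p0,_)→(p2,x,+1)
state=p2 head=-3 tape=x[x]__z__z_yx   (p2,x)→(p0,z,+1)
state=p0 head=-2 tape=xz[_]_z__z_yx   (p0,_)→(p2,x,+1)
state=p2 head=-1 tape=xzx[_]z__z_yx   (p2,_)→(p0,x,-1)
state=p0 head=-2 tape=xz[x]xz__z_yx
The non-blank tape span at halt is xzxxz__z_yx.

xzxxz__z_yx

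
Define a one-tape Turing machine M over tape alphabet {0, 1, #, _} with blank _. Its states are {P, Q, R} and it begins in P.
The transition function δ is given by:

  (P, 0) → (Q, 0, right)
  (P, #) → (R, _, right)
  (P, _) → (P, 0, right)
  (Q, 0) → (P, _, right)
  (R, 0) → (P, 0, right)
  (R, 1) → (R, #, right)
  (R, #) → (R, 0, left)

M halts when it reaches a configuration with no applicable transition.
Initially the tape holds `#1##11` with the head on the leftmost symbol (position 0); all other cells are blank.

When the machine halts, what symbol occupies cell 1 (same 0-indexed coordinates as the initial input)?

0

state=P head=0 tape=[#]1##11   (P,#)→(R,_,right)
state=R head=1 tape=_[1]##11   (R,1)→(R,#,right)
state=R head=2 tape=_#[#]#11   (R,#)→(R,0,left)
state=R head=1 tape=_[#]0#11   (R,#)→(R,0,left)
state=R head=0 tape=[_]00#11
Cell 1 holds 0 when M halts.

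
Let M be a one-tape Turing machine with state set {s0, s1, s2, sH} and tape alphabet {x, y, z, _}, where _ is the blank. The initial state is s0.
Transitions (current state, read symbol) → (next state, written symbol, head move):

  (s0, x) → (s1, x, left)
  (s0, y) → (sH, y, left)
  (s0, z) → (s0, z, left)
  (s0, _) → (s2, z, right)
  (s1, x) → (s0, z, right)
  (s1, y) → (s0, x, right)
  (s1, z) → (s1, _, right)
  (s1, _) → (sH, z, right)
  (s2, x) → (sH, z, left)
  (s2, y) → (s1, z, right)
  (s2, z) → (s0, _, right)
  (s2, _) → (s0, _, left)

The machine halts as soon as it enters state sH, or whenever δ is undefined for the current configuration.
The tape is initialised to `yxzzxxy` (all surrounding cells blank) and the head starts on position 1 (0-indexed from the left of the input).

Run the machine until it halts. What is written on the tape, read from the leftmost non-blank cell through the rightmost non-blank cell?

s0 | y[x]zzxxy   read x → write x, move left, go to s1
s1 | [y]xzzxxy   read y → write x, move right, go to s0
s0 | x[x]zzxxy   read x → write x, move left, go to s1
s1 | [x]xzzxxy   read x → write z, move right, go to s0
s0 | z[x]zzxxy   read x → write x, move left, go to s1
s1 | [z]xzzxxy   read z → write _, move right, go to s1
s1 | _[x]zzxxy   read x → write z, move right, go to s0
s0 | _z[z]zxxy   read z → write z, move left, go to s0
s0 | _[z]zzxxy   read z → write z, move left, go to s0
s0 | [_]zzzxxy   read _ → write z, move right, go to s2
s2 | z[z]zzxxy   read z → write _, move right, go to s0
s0 | z_[z]zxxy   read z → write z, move left, go to s0
s0 | z[_]zzxxy   read _ → write z, move right, go to s2
s2 | zz[z]zxxy   read z → write _, move right, go to s0
s0 | zz_[z]xxy   read z → write z, move left, go to s0
s0 | zz[_]zxxy   read _ → write z, move right, go to s2
s2 | zzz[z]xxy   read z → write _, move right, go to s0
s0 | zzz_[x]xy   read x → write x, move left, go to s1
s1 | zzz[_]xxy   read _ → write z, move right, go to sH
sH | zzzz[x]xy
The non-blank tape span at halt is zzzzxxy.

zzzzxxy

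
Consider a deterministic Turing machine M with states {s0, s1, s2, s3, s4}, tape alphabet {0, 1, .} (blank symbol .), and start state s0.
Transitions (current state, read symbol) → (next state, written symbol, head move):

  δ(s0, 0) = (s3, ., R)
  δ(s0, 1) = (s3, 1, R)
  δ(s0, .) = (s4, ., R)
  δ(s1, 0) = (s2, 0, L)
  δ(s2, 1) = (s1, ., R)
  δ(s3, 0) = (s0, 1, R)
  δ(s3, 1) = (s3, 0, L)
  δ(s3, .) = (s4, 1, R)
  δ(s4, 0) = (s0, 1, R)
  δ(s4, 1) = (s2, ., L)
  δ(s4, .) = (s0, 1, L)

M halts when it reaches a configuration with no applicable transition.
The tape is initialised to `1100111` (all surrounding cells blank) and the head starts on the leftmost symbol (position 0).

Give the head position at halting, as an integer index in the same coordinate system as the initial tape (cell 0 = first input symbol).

7

s0 | .[1]100111..   read 1 → write 1, move R, go to s3
s3 | .1[1]00111..   read 1 → write 0, move L, go to s3
s3 | .[1]000111..   read 1 → write 0, move L, go to s3
s3 | [.]0000111..   read . → write 1, move R, go to s4
s4 | 1[0]000111..   read 0 → write 1, move R, go to s0
s0 | 11[0]00111..   read 0 → write ., move R, go to s3
s3 | 11.[0]0111..   read 0 → write 1, move R, go to s0
s0 | 11.1[0]111..   read 0 → write ., move R, go to s3
s3 | 11.1.[1]11..   read 1 → write 0, move L, go to s3
s3 | 11.1[.]011..   read . → write 1, move R, go to s4
s4 | 11.11[0]11..   read 0 → write 1, move R, go to s0
s0 | 11.111[1]1..   read 1 → write 1, move R, go to s3
s3 | 11.1111[1]..   read 1 → write 0, move L, go to s3
s3 | 11.111[1]0..   read 1 → write 0, move L, go to s3
s3 | 11.11[1]00..   read 1 → write 0, move L, go to s3
s3 | 11.1[1]000..   read 1 → write 0, move L, go to s3
s3 | 11.[1]0000..   read 1 → write 0, move L, go to s3
s3 | 11[.]00000..   read . → write 1, move R, go to s4
s4 | 111[0]0000..   read 0 → write 1, move R, go to s0
s0 | 1111[0]000..   read 0 → write ., move R, go to s3
s3 | 1111.[0]00..   read 0 → write 1, move R, go to s0
s0 | 1111.1[0]0..   read 0 → write ., move R, go to s3
s3 | 1111.1.[0]..   read 0 → write 1, move R, go to s0
s0 | 1111.1.1[.].   read . → write ., move R, go to s4
s4 | 1111.1.1.[.]   read . → write 1, move L, go to s0
s0 | 1111.1.1[.]1   read . → write ., move R, go to s4
s4 | 1111.1.1.[1]   read 1 → write ., move L, go to s2
s2 | 1111.1.1[.].
At halt the head is at cell 7.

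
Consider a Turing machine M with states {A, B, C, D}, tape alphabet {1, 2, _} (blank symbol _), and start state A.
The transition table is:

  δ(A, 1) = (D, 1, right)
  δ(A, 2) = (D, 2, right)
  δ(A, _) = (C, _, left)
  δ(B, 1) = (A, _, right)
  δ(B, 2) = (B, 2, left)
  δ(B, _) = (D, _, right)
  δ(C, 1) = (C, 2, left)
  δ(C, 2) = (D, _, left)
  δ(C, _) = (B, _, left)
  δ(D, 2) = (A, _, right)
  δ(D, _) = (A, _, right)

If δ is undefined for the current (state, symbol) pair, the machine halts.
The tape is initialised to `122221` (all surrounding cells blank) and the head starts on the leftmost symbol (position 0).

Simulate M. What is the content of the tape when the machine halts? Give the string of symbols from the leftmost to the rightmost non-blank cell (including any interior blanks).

1_2_21

state=A head=0 tape=[1]22221   (A,1)→(D,1,right)
state=D head=1 tape=1[2]2221   (D,2)→(A,_,right)
state=A head=2 tape=1_[2]221   (A,2)→(D,2,right)
state=D head=3 tape=1_2[2]21   (D,2)→(A,_,right)
state=A head=4 tape=1_2_[2]1   (A,2)→(D,2,right)
state=D head=5 tape=1_2_2[1]
The non-blank tape span at halt is 1_2_21.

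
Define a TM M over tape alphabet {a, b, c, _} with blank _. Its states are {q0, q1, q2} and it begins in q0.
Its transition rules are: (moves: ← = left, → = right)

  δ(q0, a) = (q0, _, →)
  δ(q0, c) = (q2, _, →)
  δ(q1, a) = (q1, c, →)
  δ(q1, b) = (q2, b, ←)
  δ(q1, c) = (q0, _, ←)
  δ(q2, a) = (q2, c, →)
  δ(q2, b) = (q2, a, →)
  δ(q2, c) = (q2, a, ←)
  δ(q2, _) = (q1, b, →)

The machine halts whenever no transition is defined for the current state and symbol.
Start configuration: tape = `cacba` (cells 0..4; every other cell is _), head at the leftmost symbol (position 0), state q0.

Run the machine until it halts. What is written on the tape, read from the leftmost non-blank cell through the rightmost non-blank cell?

q0 | [c]acba__   read c → write _, move →, go to q2
q2 | _[a]cba__   read a → write c, move →, go to q2
q2 | _c[c]ba__   read c → write a, move ←, go to q2
q2 | _[c]aba__   read c → write a, move ←, go to q2
q2 | [_]aaba__   read _ → write b, move →, go to q1
q1 | b[a]aba__   read a → write c, move →, go to q1
q1 | bc[a]ba__   read a → write c, move →, go to q1
q1 | bcc[b]a__   read b → write b, move ←, go to q2
q2 | bc[c]ba__   read c → write a, move ←, go to q2
q2 | b[c]aba__   read c → write a, move ←, go to q2
q2 | [b]aaba__   read b → write a, move →, go to q2
q2 | a[a]aba__   read a → write c, move →, go to q2
q2 | ac[a]ba__   read a → write c, move →, go to q2
q2 | acc[b]a__   read b → write a, move →, go to q2
q2 | acca[a]__   read a → write c, move →, go to q2
q2 | accac[_]_   read _ → write b, move →, go to q1
q1 | accacb[_]
The non-blank tape span at halt is accacb.

accacb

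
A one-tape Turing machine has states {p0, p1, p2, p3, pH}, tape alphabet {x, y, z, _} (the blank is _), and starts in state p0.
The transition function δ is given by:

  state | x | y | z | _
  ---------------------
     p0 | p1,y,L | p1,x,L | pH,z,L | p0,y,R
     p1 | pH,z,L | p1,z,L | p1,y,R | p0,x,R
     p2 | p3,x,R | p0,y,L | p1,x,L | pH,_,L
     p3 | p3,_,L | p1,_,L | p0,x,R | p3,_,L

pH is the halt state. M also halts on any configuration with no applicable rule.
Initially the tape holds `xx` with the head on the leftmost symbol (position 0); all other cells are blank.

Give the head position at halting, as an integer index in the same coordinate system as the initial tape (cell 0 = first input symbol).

-2

p0 | __[x]x   read x → write y, move L, go to p1
p1 | _[_]yx   read _ → write x, move R, go to p0
p0 | _x[y]x   read y → write x, move L, go to p1
p1 | _[x]xx   read x → write z, move L, go to pH
pH | [_]zxx
At halt the head is at cell -2.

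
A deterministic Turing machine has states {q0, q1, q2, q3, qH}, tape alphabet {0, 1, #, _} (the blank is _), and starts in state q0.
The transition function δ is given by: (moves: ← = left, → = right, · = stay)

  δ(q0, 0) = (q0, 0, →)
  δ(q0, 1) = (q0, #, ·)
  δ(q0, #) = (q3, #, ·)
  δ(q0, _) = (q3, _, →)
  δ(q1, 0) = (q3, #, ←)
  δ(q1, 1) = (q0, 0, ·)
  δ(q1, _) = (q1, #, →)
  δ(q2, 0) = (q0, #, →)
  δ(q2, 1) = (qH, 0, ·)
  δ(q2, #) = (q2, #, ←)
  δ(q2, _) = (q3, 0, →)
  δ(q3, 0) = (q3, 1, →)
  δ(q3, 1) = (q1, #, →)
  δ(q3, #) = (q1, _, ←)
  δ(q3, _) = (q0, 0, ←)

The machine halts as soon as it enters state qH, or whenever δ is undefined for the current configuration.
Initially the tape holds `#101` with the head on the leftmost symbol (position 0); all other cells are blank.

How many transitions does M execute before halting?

q0 | _[#]101_   read # → write #, move ·, go to q3
q3 | _[#]101_   read # → write _, move ←, go to q1
q1 | [_]_101_   read _ → write #, move →, go to q1
q1 | #[_]101_   read _ → write #, move →, go to q1
q1 | ##[1]01_   read 1 → write 0, move ·, go to q0
q0 | ##[0]01_   read 0 → write 0, move →, go to q0
q0 | ##0[0]1_   read 0 → write 0, move →, go to q0
q0 | ##00[1]_   read 1 → write #, move ·, go to q0
q0 | ##00[#]_   read # → write #, move ·, go to q3
q3 | ##00[#]_   read # → write _, move ←, go to q1
q1 | ##0[0]__   read 0 → write #, move ←, go to q3
q3 | ##[0]#__   read 0 → write 1, move →, go to q3
q3 | ##1[#]__   read # → write _, move ←, go to q1
q1 | ##[1]___   read 1 → write 0, move ·, go to q0
q0 | ##[0]___   read 0 → write 0, move →, go to q0
q0 | ##0[_]__   read _ → write _, move →, go to q3
q3 | ##0_[_]_   read _ → write 0, move ←, go to q0
q0 | ##0[_]0_   read _ → write _, move →, go to q3
q3 | ##0_[0]_   read 0 → write 1, move →, go to q3
q3 | ##0_1[_]   read _ → write 0, move ←, go to q0
q0 | ##0_[1]0   read 1 → write #, move ·, go to q0
q0 | ##0_[#]0   read # → write #, move ·, go to q3
q3 | ##0_[#]0   read # → write _, move ←, go to q1
q1 | ##0[_]_0   read _ → write #, move →, go to q1
q1 | ##0#[_]0   read _ → write #, move →, go to q1
q1 | ##0##[0]   read 0 → write #, move ←, go to q3
q3 | ##0#[#]#   read # → write _, move ←, go to q1
q1 | ##0[#]_#
M halts after 27 transitions.

27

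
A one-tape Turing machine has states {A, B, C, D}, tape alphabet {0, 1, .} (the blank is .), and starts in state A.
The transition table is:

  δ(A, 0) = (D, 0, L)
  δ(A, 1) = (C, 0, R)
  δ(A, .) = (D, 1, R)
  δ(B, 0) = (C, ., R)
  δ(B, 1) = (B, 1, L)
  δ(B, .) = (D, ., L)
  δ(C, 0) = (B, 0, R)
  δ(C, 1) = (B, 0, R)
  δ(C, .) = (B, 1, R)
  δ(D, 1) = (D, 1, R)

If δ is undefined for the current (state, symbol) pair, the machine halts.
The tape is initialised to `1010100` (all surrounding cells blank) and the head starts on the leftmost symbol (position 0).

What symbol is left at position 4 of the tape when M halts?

0

state=A head=0 tape=[1]010100.   (A,1)→(C,0,R)
state=C head=1 tape=0[0]10100.   (C,0)→(B,0,R)
state=B head=2 tape=00[1]0100.   (B,1)→(B,1,L)
state=B head=1 tape=0[0]10100.   (B,0)→(C,.,R)
state=C head=2 tape=0.[1]0100.   (C,1)→(B,0,R)
state=B head=3 tape=0.0[0]100.   (B,0)→(C,.,R)
state=C head=4 tape=0.0.[1]00.   (C,1)→(B,0,R)
state=B head=5 tape=0.0.0[0]0.   (B,0)→(C,.,R)
state=C head=6 tape=0.0.0.[0].   (C,0)→(B,0,R)
state=B head=7 tape=0.0.0.0[.]   (B,.)→(D,.,L)
state=D head=6 tape=0.0.0.[0].
Cell 4 holds 0 when M halts.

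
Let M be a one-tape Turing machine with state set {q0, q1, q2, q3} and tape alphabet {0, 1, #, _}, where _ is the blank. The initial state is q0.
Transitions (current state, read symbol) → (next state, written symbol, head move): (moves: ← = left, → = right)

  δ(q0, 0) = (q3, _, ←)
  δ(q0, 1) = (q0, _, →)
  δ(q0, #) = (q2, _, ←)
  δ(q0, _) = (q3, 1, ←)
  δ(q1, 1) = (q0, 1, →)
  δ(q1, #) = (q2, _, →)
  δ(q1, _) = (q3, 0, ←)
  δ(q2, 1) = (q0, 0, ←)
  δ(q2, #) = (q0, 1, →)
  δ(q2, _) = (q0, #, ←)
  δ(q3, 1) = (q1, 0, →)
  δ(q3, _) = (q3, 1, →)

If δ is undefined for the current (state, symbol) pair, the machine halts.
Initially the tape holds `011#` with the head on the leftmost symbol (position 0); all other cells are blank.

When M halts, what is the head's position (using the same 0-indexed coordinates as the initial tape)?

0

state=q0 head=0 tape=_[0]11#   (q0,0)→(q3,_,←)
state=q3 head=-1 tape=[_]_11#   (q3,_)→(q3,1,→)
state=q3 head=0 tape=1[_]11#   (q3,_)→(q3,1,→)
state=q3 head=1 tape=11[1]1#   (q3,1)→(q1,0,→)
state=q1 head=2 tape=110[1]#   (q1,1)→(q0,1,→)
state=q0 head=3 tape=1101[#]   (q0,#)→(q2,_,←)
state=q2 head=2 tape=110[1]_   (q2,1)→(q0,0,←)
state=q0 head=1 tape=11[0]0_   (q0,0)→(q3,_,←)
state=q3 head=0 tape=1[1]_0_   (q3,1)→(q1,0,→)
state=q1 head=1 tape=10[_]0_   (q1,_)→(q3,0,←)
state=q3 head=0 tape=1[0]00_
At halt the head is at cell 0.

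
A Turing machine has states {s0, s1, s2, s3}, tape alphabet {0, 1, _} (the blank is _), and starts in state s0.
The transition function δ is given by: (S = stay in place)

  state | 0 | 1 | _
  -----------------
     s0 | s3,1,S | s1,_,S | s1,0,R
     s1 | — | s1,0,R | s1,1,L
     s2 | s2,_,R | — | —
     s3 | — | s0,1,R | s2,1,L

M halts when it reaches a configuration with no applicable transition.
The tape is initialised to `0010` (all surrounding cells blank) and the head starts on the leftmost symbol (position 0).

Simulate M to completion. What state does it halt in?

s0 | [0]010   read 0 → write 1, move S, go to s3
s3 | [1]010   read 1 → write 1, move R, go to s0
s0 | 1[0]10   read 0 → write 1, move S, go to s3
s3 | 1[1]10   read 1 → write 1, move R, go to s0
s0 | 11[1]0   read 1 → write _, move S, go to s1
s1 | 11[_]0   read _ → write 1, move L, go to s1
s1 | 1[1]10   read 1 → write 0, move R, go to s1
s1 | 10[1]0   read 1 → write 0, move R, go to s1
s1 | 100[0]
No transition is defined for (s1, 0); M halts in state s1.

s1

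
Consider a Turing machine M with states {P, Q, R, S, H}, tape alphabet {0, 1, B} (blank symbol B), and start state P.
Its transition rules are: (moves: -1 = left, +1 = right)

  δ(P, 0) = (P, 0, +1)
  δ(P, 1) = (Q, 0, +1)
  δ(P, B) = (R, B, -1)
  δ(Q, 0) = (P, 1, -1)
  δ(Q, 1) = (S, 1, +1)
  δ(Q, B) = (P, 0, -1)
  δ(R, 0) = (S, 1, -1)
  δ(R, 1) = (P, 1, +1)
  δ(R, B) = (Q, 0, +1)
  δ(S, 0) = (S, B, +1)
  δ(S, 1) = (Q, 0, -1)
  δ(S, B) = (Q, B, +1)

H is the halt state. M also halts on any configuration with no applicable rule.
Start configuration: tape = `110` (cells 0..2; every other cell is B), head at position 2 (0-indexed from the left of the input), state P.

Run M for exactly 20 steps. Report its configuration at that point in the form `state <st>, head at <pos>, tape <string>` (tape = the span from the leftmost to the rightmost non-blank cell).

state S, head at 2, tape 0001

state=P head=2 tape=11[0]BB   (P,0)→(P,0,+1)
state=P head=3 tape=110[B]B   (P,B)→(R,B,-1)
state=R head=2 tape=11[0]BB   (R,0)→(S,1,-1)
state=S head=1 tape=1[1]1BB   (S,1)→(Q,0,-1)
state=Q head=0 tape=[1]01BB   (Q,1)→(S,1,+1)
state=S head=1 tape=1[0]1BB   (S,0)→(S,B,+1)
state=S head=2 tape=1B[1]BB   (S,1)→(Q,0,-1)
state=Q head=1 tape=1[B]0BB   (Q,B)→(P,0,-1)
state=P head=0 tape=[1]00BB   (P,1)→(Q,0,+1)
state=Q head=1 tape=0[0]0BB   (Q,0)→(P,1,-1)
state=P head=0 tape=[0]10BB   (P,0)→(P,0,+1)
state=P head=1 tape=0[1]0BB   (P,1)→(Q,0,+1)
state=Q head=2 tape=00[0]BB   (Q,0)→(P,1,-1)
state=P head=1 tape=0[0]1BB   (P,0)→(P,0,+1)
state=P head=2 tape=00[1]BB   (P,1)→(Q,0,+1)
state=Q head=3 tape=000[B]B   (Q,B)→(P,0,-1)
state=P head=2 tape=00[0]0B   (P,0)→(P,0,+1)
state=P head=3 tape=000[0]B   (P,0)→(P,0,+1)
state=P head=4 tape=0000[B]   (P,B)→(R,B,-1)
state=R head=3 tape=000[0]B   (R,0)→(S,1,-1)
state=S head=2 tape=00[0]1B
After 20 steps: state S, head at 2, tape 0001.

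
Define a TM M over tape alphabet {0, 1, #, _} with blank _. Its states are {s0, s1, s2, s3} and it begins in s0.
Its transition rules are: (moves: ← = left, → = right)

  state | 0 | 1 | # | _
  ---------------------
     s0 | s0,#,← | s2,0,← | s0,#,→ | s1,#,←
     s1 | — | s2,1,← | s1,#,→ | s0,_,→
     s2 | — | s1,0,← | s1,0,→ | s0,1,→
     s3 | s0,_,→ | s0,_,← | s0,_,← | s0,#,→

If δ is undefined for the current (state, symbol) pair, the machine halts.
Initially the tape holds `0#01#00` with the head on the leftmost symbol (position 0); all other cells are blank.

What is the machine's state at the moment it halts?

s1

state=s0 head=0 tape=__[0]#01#00   (s0,0)→(s0,#,←)
state=s0 head=-1 tape=_[_]##01#00   (s0,_)→(s1,#,←)
state=s1 head=-2 tape=[_]###01#00   (s1,_)→(s0,_,→)
state=s0 head=-1 tape=_[#]##01#00   (s0,#)→(s0,#,→)
state=s0 head=0 tape=_#[#]#01#00   (s0,#)→(s0,#,→)
state=s0 head=1 tape=_##[#]01#00   (s0,#)→(s0,#,→)
state=s0 head=2 tape=_###[0]1#00   (s0,0)→(s0,#,←)
state=s0 head=1 tape=_##[#]#1#00   (s0,#)→(s0,#,→)
state=s0 head=2 tape=_###[#]1#00   (s0,#)→(s0,#,→)
state=s0 head=3 tape=_####[1]#00   (s0,1)→(s2,0,←)
state=s2 head=2 tape=_###[#]0#00   (s2,#)→(s1,0,→)
state=s1 head=3 tape=_###0[0]#00
No transition is defined for (s1, 0); M halts in state s1.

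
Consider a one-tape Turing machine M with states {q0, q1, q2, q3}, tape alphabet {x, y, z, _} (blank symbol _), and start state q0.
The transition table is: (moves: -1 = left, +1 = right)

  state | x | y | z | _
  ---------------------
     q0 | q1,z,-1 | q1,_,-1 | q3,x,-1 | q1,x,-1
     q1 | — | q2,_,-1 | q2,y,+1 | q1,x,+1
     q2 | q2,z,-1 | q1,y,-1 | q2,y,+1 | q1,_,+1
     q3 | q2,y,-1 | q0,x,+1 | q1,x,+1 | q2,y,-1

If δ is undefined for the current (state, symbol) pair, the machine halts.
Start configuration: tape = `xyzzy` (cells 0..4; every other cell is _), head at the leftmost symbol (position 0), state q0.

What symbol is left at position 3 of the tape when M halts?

state=q0 head=0 tape=__[x]yzzy   (q0,x)→(q1,z,-1)
state=q1 head=-1 tape=_[_]zyzzy   (q1,_)→(q1,x,+1)
state=q1 head=0 tape=_x[z]yzzy   (q1,z)→(q2,y,+1)
state=q2 head=1 tape=_xy[y]zzy   (q2,y)→(q1,y,-1)
state=q1 head=0 tape=_x[y]yzzy   (q1,y)→(q2,_,-1)
state=q2 head=-1 tape=_[x]_yzzy   (q2,x)→(q2,z,-1)
state=q2 head=-2 tape=[_]z_yzzy   (q2,_)→(q1,_,+1)
state=q1 head=-1 tape=_[z]_yzzy   (q1,z)→(q2,y,+1)
state=q2 head=0 tape=_y[_]yzzy   (q2,_)→(q1,_,+1)
state=q1 head=1 tape=_y_[y]zzy   (q1,y)→(q2,_,-1)
state=q2 head=0 tape=_y[_]_zzy   (q2,_)→(q1,_,+1)
state=q1 head=1 tape=_y_[_]zzy   (q1,_)→(q1,x,+1)
state=q1 head=2 tape=_y_x[z]zy   (q1,z)→(q2,y,+1)
state=q2 head=3 tape=_y_xy[z]y   (q2,z)→(q2,y,+1)
state=q2 head=4 tape=_y_xyy[y]   (q2,y)→(q1,y,-1)
state=q1 head=3 tape=_y_xy[y]y   (q1,y)→(q2,_,-1)
state=q2 head=2 tape=_y_x[y]_y   (q2,y)→(q1,y,-1)
state=q1 head=1 tape=_y_[x]y_y
Cell 3 holds _ when M halts.

_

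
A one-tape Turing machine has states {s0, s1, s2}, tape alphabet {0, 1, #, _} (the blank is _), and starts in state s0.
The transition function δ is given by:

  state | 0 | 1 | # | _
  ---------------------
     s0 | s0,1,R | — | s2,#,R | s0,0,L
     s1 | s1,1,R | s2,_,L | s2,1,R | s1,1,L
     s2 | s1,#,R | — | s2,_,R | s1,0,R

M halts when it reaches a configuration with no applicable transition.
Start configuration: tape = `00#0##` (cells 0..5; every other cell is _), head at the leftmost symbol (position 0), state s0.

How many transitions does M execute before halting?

s0 | [0]0#0##__   read 0 → write 1, move R, go to s0
s0 | 1[0]#0##__   read 0 → write 1, move R, go to s0
s0 | 11[#]0##__   read # → write #, move R, go to s2
s2 | 11#[0]##__   read 0 → write #, move R, go to s1
s1 | 11##[#]#__   read # → write 1, move R, go to s2
s2 | 11##1[#]__   read # → write _, move R, go to s2
s2 | 11##1_[_]_   read _ → write 0, move R, go to s1
s1 | 11##1_0[_]   read _ → write 1, move L, go to s1
s1 | 11##1_[0]1   read 0 → write 1, move R, go to s1
s1 | 11##1_1[1]   read 1 → write _, move L, go to s2
s2 | 11##1_[1]_
M halts after 10 transitions.

10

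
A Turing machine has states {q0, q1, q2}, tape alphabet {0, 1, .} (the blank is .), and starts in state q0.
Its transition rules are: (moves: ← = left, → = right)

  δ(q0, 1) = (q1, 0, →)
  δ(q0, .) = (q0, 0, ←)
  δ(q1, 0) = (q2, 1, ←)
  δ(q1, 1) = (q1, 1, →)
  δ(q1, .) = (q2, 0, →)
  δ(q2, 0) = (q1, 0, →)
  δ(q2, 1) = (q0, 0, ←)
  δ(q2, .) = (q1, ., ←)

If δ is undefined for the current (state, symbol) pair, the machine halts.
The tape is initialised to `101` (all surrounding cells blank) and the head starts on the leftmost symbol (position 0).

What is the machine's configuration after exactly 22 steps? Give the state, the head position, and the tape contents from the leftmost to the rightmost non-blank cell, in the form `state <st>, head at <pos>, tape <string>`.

state=q0 head=0 tape=[1]01...   (q0,1)→(q1,0,→)
state=q1 head=1 tape=0[0]1...   (q1,0)→(q2,1,←)
state=q2 head=0 tape=[0]11...   (q2,0)→(q1,0,→)
state=q1 head=1 tape=0[1]1...   (q1,1)→(q1,1,→)
state=q1 head=2 tape=01[1]...   (q1,1)→(q1,1,→)
state=q1 head=3 tape=011[.]..   (q1,.)→(q2,0,→)
state=q2 head=4 tape=0110[.].   (q2,.)→(q1,.,←)
state=q1 head=3 tape=011[0]..   (q1,0)→(q2,1,←)
state=q2 head=2 tape=01[1]1..   (q2,1)→(q0,0,←)
state=q0 head=1 tape=0[1]01..   (q0,1)→(q1,0,→)
state=q1 head=2 tape=00[0]1..   (q1,0)→(q2,1,←)
state=q2 head=1 tape=0[0]11..   (q2,0)→(q1,0,→)
state=q1 head=2 tape=00[1]1..   (q1,1)→(q1,1,→)
state=q1 head=3 tape=001[1]..   (q1,1)→(q1,1,→)
state=q1 head=4 tape=0011[.].   (q1,.)→(q2,0,→)
state=q2 head=5 tape=00110[.]   (q2,.)→(q1,.,←)
state=q1 head=4 tape=0011[0].   (q1,0)→(q2,1,←)
state=q2 head=3 tape=001[1]1.   (q2,1)→(q0,0,←)
state=q0 head=2 tape=00[1]01.   (q0,1)→(q1,0,→)
state=q1 head=3 tape=000[0]1.   (q1,0)→(q2,1,←)
state=q2 head=2 tape=00[0]11.   (q2,0)→(q1,0,→)
state=q1 head=3 tape=000[1]1.   (q1,1)→(q1,1,→)
state=q1 head=4 tape=0001[1].
After 22 steps: state q1, head at 4, tape 00011.

state q1, head at 4, tape 00011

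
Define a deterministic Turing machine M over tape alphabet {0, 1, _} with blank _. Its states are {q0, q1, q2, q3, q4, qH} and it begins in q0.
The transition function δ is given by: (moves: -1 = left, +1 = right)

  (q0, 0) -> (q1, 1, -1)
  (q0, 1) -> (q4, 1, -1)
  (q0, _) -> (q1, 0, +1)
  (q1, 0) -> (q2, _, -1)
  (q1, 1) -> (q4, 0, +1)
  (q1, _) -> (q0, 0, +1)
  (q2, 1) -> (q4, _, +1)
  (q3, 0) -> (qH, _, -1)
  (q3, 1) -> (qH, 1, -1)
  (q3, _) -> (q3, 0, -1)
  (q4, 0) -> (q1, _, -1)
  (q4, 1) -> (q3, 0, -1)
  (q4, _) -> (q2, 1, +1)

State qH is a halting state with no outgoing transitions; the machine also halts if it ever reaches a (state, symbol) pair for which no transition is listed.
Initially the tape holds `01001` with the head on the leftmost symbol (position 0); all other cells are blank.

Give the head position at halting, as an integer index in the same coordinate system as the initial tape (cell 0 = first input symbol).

-1

state=q0 head=0 tape=__[0]1001   (q0,0)→(q1,1,-1)
state=q1 head=-1 tape=_[_]11001   (q1,_)→(q0,0,+1)
state=q0 head=0 tape=_0[1]1001   (q0,1)→(q4,1,-1)
state=q4 head=-1 tape=_[0]11001   (q4,0)→(q1,_,-1)
state=q1 head=-2 tape=[_]_11001   (q1,_)→(q0,0,+1)
state=q0 head=-1 tape=0[_]11001   (q0,_)→(q1,0,+1)
state=q1 head=0 tape=00[1]1001   (q1,1)→(q4,0,+1)
state=q4 head=1 tape=000[1]001   (q4,1)→(q3,0,-1)
state=q3 head=0 tape=00[0]0001   (q3,0)→(qH,_,-1)
state=qH head=-1 tape=0[0]_0001
At halt the head is at cell -1.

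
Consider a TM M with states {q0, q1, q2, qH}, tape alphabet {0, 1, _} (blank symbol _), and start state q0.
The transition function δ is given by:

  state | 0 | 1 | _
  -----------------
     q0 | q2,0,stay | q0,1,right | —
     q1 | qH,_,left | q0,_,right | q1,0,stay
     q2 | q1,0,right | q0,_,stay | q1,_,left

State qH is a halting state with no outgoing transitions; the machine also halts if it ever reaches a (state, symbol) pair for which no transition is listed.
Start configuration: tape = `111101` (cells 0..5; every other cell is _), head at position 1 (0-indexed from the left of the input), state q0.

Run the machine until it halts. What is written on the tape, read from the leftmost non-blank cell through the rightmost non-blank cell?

state=q0 head=1 tape=1[1]1101_   (q0,1)→(q0,1,right)
state=q0 head=2 tape=11[1]101_   (q0,1)→(q0,1,right)
state=q0 head=3 tape=111[1]01_   (q0,1)→(q0,1,right)
state=q0 head=4 tape=1111[0]1_   (q0,0)→(q2,0,stay)
state=q2 head=4 tape=1111[0]1_   (q2,0)→(q1,0,right)
state=q1 head=5 tape=11110[1]_   (q1,1)→(q0,_,right)
state=q0 head=6 tape=11110_[_]
The non-blank tape span at halt is 11110.

11110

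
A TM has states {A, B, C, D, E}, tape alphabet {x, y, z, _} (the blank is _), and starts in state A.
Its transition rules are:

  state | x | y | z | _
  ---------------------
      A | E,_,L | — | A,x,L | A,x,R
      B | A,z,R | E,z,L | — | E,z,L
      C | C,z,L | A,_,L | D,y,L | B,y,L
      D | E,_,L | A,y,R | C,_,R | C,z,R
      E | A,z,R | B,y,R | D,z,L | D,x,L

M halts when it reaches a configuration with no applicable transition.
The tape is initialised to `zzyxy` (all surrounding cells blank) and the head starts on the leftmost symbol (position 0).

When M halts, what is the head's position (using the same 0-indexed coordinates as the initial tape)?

2

state=A head=0 tape=__[z]zyxy   (A,z)→(A,x,L)
state=A head=-1 tape=_[_]xzyxy   (A,_)→(A,x,R)
state=A head=0 tape=_x[x]zyxy   (A,x)→(E,_,L)
state=E head=-1 tape=_[x]_zyxy   (E,x)→(A,z,R)
state=A head=0 tape=_z[_]zyxy   (A,_)→(A,x,R)
state=A head=1 tape=_zx[z]yxy   (A,z)→(A,x,L)
state=A head=0 tape=_z[x]xyxy   (A,x)→(E,_,L)
state=E head=-1 tape=_[z]_xyxy   (E,z)→(D,z,L)
state=D head=-2 tape=[_]z_xyxy   (D,_)→(C,z,R)
state=C head=-1 tape=z[z]_xyxy   (C,z)→(D,y,L)
state=D head=-2 tape=[z]y_xyxy   (D,z)→(C,_,R)
state=C head=-1 tape=_[y]_xyxy   (C,y)→(A,_,L)
state=A head=-2 tape=[_]__xyxy   (A,_)→(A,x,R)
state=A head=-1 tape=x[_]_xyxy   (A,_)→(A,x,R)
state=A head=0 tape=xx[_]xyxy   (A,_)→(A,x,R)
state=A head=1 tape=xxx[x]yxy   (A,x)→(E,_,L)
state=E head=0 tape=xx[x]_yxy   (E,x)→(A,z,R)
state=A head=1 tape=xxz[_]yxy   (A,_)→(A,x,R)
state=A head=2 tape=xxzx[y]xy
At halt the head is at cell 2.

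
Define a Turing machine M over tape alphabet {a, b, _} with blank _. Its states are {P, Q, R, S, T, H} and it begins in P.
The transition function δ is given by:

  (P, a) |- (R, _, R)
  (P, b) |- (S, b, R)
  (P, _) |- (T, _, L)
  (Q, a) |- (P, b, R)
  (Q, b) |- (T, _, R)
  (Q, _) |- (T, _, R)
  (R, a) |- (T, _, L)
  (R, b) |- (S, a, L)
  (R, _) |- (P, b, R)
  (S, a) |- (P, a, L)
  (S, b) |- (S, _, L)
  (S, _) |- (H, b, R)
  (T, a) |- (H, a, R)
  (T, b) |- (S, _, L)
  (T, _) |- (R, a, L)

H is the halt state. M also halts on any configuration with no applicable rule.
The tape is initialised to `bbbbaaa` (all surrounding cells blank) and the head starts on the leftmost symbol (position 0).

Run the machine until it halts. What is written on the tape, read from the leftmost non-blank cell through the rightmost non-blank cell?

b__bbaaa

state=P head=0 tape=_[b]bbbaaa   (P,b)→(S,b,R)
state=S head=1 tape=_b[b]bbaaa   (S,b)→(S,_,L)
state=S head=0 tape=_[b]_bbaaa   (S,b)→(S,_,L)
state=S head=-1 tape=[_]__bbaaa   (S,_)→(H,b,R)
state=H head=0 tape=b[_]_bbaaa
The non-blank tape span at halt is b__bbaaa.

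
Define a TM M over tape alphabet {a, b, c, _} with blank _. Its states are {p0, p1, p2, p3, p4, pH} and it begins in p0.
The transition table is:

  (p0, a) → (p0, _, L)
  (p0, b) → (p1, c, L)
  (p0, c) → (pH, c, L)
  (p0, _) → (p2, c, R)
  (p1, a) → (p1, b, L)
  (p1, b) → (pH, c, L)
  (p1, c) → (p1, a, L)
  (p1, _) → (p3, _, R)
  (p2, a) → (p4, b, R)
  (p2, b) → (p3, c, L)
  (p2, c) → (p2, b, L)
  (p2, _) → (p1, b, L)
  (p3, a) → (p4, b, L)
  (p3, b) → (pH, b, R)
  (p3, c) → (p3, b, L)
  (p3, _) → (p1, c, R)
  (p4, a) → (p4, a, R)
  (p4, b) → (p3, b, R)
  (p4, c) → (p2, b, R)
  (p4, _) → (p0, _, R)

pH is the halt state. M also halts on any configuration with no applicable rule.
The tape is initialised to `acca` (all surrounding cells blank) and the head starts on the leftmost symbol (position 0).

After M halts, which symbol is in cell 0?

b

p0 | __[a]cca   read a → write _, move L, go to p0
p0 | _[_]_cca   read _ → write c, move R, go to p2
p2 | _c[_]cca   read _ → write b, move L, go to p1
p1 | _[c]bcca   read c → write a, move L, go to p1
p1 | [_]abcca   read _ → write _, move R, go to p3
p3 | _[a]bcca   read a → write b, move L, go to p4
p4 | [_]bbcca   read _ → write _, move R, go to p0
p0 | _[b]bcca   read b → write c, move L, go to p1
p1 | [_]cbcca   read _ → write _, move R, go to p3
p3 | _[c]bcca   read c → write b, move L, go to p3
p3 | [_]bbcca   read _ → write c, move R, go to p1
p1 | c[b]bcca   read b → write c, move L, go to pH
pH | [c]cbcca
Cell 0 holds b when M halts.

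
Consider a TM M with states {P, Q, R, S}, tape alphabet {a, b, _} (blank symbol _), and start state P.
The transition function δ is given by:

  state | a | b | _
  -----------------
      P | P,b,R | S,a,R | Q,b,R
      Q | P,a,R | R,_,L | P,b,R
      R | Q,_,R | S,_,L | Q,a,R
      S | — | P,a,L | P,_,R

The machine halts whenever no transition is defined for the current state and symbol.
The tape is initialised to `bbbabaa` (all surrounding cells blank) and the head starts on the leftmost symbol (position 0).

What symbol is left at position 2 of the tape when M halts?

a

P | [b]bbabaa   read b → write a, move R, go to S
S | a[b]babaa   read b → write a, move L, go to P
P | [a]ababaa   read a → write b, move R, go to P
P | b[a]babaa   read a → write b, move R, go to P
P | bb[b]abaa   read b → write a, move R, go to S
S | bba[a]baa
Cell 2 holds a when M halts.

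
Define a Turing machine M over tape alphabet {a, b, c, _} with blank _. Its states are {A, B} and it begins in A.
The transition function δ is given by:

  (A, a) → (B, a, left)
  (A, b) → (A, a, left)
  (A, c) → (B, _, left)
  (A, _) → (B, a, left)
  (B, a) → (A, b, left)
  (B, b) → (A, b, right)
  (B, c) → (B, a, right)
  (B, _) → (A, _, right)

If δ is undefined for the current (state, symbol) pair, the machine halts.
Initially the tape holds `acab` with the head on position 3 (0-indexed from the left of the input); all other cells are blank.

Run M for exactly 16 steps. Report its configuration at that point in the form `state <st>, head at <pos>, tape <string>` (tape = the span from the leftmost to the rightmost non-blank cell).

state A, head at -1, tape ababa

state=A head=3 tape=__aca[b]   (A,b)→(A,a,left)
state=A head=2 tape=__ac[a]a   (A,a)→(B,a,left)
state=B head=1 tape=__a[c]aa   (B,c)→(B,a,right)
state=B head=2 tape=__aa[a]a   (B,a)→(A,b,left)
state=A head=1 tape=__a[a]ba   (A,a)→(B,a,left)
state=B head=0 tape=__[a]aba   (B,a)→(A,b,left)
state=A head=-1 tape=_[_]baba   (A,_)→(B,a,left)
state=B head=-2 tape=[_]ababa   (B,_)→(A,_,right)
state=A head=-1 tape=_[a]baba   (A,a)→(B,a,left)
state=B head=-2 tape=[_]ababa   (B,_)→(A,_,right)
state=A head=-1 tape=_[a]baba   (A,a)→(B,a,left)
state=B head=-2 tape=[_]ababa   (B,_)→(A,_,right)
state=A head=-1 tape=_[a]baba   (A,a)→(B,a,left)
state=B head=-2 tape=[_]ababa   (B,_)→(A,_,right)
state=A head=-1 tape=_[a]baba   (A,a)→(B,a,left)
state=B head=-2 tape=[_]ababa   (B,_)→(A,_,right)
state=A head=-1 tape=_[a]baba
After 16 steps: state A, head at -1, tape ababa.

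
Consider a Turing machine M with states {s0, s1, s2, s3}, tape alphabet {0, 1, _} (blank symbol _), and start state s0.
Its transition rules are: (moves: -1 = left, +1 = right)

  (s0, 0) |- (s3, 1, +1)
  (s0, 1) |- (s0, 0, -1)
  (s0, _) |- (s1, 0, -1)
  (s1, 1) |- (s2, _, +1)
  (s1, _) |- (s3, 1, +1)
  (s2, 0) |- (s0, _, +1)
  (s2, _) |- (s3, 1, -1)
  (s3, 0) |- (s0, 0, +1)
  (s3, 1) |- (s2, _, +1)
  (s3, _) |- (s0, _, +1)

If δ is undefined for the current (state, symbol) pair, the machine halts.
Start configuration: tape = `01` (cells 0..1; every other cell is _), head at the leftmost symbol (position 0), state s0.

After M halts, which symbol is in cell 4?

state=s0 head=0 tape=[0]1____   (s0,0)→(s3,1,+1)
state=s3 head=1 tape=1[1]____   (s3,1)→(s2,_,+1)
state=s2 head=2 tape=1_[_]___   (s2,_)→(s3,1,-1)
state=s3 head=1 tape=1[_]1___   (s3,_)→(s0,_,+1)
state=s0 head=2 tape=1_[1]___   (s0,1)→(s0,0,-1)
state=s0 head=1 tape=1[_]0___   (s0,_)→(s1,0,-1)
state=s1 head=0 tape=[1]00___   (s1,1)→(s2,_,+1)
state=s2 head=1 tape=_[0]0___   (s2,0)→(s0,_,+1)
state=s0 head=2 tape=__[0]___   (s0,0)→(s3,1,+1)
state=s3 head=3 tape=__1[_]__   (s3,_)→(s0,_,+1)
state=s0 head=4 tape=__1_[_]_   (s0,_)→(s1,0,-1)
state=s1 head=3 tape=__1[_]0_   (s1,_)→(s3,1,+1)
state=s3 head=4 tape=__11[0]_   (s3,0)→(s0,0,+1)
state=s0 head=5 tape=__110[_]   (s0,_)→(s1,0,-1)
state=s1 head=4 tape=__11[0]0
Cell 4 holds 0 when M halts.

0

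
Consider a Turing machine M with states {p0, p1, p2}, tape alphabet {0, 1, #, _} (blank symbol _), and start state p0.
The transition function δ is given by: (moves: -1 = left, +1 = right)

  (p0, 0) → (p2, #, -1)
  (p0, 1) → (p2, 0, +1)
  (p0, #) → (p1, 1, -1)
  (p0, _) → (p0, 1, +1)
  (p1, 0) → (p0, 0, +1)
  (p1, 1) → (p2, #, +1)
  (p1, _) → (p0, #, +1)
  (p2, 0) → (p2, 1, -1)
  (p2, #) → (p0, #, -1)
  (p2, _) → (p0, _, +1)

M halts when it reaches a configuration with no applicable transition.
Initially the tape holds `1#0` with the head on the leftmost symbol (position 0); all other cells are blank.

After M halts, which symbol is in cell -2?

state=p0 head=0 tape=__[1]#0   (p0,1)→(p2,0,+1)
state=p2 head=1 tape=__0[#]0   (p2,#)→(p0,#,-1)
state=p0 head=0 tape=__[0]#0   (p0,0)→(p2,#,-1)
state=p2 head=-1 tape=_[_]##0   (p2,_)→(p0,_,+1)
state=p0 head=0 tape=__[#]#0   (p0,#)→(p1,1,-1)
state=p1 head=-1 tape=_[_]1#0   (p1,_)→(p0,#,+1)
state=p0 head=0 tape=_#[1]#0   (p0,1)→(p2,0,+1)
state=p2 head=1 tape=_#0[#]0   (p2,#)→(p0,#,-1)
state=p0 head=0 tape=_#[0]#0   (p0,0)→(p2,#,-1)
state=p2 head=-1 tape=_[#]##0   (p2,#)→(p0,#,-1)
state=p0 head=-2 tape=[_]###0   (p0,_)→(p0,1,+1)
state=p0 head=-1 tape=1[#]##0   (p0,#)→(p1,1,-1)
state=p1 head=-2 tape=[1]1##0   (p1,1)→(p2,#,+1)
state=p2 head=-1 tape=#[1]##0
Cell -2 holds # when M halts.

#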